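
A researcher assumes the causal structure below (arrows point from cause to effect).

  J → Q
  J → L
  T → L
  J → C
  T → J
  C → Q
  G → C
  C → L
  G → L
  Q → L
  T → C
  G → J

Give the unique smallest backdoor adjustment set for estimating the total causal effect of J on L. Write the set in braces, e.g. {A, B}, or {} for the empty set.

Variables eligible for adjustment (non-descendants of J, excluding J and L): {G, T}.
Backdoor paths from J to L:
  P1: J <- T -> C <- G -> L
  P2: J <- T -> C -> Q -> L
  P3: J <- T -> C -> L
  P4: J <- T -> L
  P5: J <- G -> C <- T -> L
  P6: J <- G -> C -> Q -> L
  P7: J <- G -> C -> L
  P8: J <- G -> L
The empty set is not sufficient: P2 (J <- T -> C -> Q -> L) has no collider blocking it and no conditioned non-collider, so it is open.
Try {G, T}:
  P1: blocked at fork node T ∈ conditioning set.
  P2: blocked at fork node T ∈ conditioning set.
  P3: blocked at fork node T ∈ conditioning set.
  P4: blocked at fork node T ∈ conditioning set.
  P5: blocked at fork node G ∈ conditioning set.
  P6: blocked at fork node G ∈ conditioning set.
  P7: blocked at fork node G ∈ conditioning set.
  P8: blocked at fork node G ∈ conditioning set.
{G, T} contains no descendant of J and blocks every backdoor path.
Every element of {G, T} is needed (dropping G leaves P6 open; dropping T leaves P2 open), so no proper subset is valid.
Among all size-2 subsets of the eligible variables, only {G, T} blocks every backdoor path, so it is the unique smallest valid adjustment set.

{G, T}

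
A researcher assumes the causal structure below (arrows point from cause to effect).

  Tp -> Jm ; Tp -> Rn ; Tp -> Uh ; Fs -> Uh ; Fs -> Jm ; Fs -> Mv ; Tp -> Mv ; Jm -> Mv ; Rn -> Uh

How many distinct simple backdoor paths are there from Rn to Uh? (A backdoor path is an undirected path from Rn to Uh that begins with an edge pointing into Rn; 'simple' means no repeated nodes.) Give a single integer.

A backdoor path from Rn to Uh is any simple undirected path whose first edge points into Rn (i.e. leaves Rn via a parent).
Parents of Rn: {Tp}.
Enumerating:
  P1: Rn <- Tp -> Jm <- Fs -> Uh
  P2: Rn <- Tp -> Jm -> Mv <- Fs -> Uh
  P3: Rn <- Tp -> Mv <- Fs -> Uh
  P4: Rn <- Tp -> Mv <- Jm <- Fs -> Uh
  P5: Rn <- Tp -> Uh
That exhausts the simple backdoor paths. Count: 5.

5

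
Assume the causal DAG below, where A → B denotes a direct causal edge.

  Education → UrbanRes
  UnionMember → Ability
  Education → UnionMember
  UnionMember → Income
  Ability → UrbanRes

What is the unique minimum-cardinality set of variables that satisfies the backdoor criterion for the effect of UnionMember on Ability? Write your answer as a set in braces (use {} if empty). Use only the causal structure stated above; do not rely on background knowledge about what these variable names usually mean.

Variables eligible for adjustment (non-descendants of UnionMember, excluding UnionMember and Ability): {Education}.
Backdoor paths from UnionMember to Ability:
  P1: UnionMember <- Education -> UrbanRes <- Ability
Each backdoor path contains an unconditioned collider, so every path is already blocked with the empty conditioning set:
  P1: blocked at collider UrbanRes (neither it nor any descendant is in the conditioning set).
The empty set is therefore the unique smallest valid set.

{}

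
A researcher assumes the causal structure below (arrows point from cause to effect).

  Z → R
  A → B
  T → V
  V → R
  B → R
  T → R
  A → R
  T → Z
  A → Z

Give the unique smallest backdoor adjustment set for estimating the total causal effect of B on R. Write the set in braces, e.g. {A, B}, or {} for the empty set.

{A}

Variables eligible for adjustment (non-descendants of B, excluding B and R): {A, T, V, Z}.
Backdoor paths from B to R:
  P1: B <- A -> Z <- T -> V -> R
  P2: B <- A -> Z <- T -> R
  P3: B <- A -> Z -> R
  P4: B <- A -> R
The empty set is not sufficient: P3 (B <- A -> Z -> R) has no collider blocking it and no conditioned non-collider, so it is open.
Try {A}:
  P1: blocked at fork node A ∈ conditioning set.
  P2: blocked at fork node A ∈ conditioning set.
  P3: blocked at fork node A ∈ conditioning set.
  P4: blocked at fork node A ∈ conditioning set.
{A} contains no descendant of B and blocks every backdoor path.
No other singleton works — e.g. {T} leaves P3 open — so {A} is the unique smallest valid adjustment set.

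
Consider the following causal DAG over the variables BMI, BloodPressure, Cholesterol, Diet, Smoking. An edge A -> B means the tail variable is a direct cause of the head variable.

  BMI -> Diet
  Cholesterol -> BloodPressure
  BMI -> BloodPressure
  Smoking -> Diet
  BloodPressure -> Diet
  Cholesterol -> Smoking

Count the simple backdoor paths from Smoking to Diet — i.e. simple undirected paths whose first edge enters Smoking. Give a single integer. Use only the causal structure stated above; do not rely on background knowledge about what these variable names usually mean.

2

A backdoor path from Smoking to Diet is any simple undirected path whose first edge points into Smoking (i.e. leaves Smoking via a parent).
Parents of Smoking: {Cholesterol}.
Enumerating:
  P1: Smoking <- Cholesterol -> BloodPressure <- BMI -> Diet
  P2: Smoking <- Cholesterol -> BloodPressure -> Diet
That exhausts the simple backdoor paths. Count: 2.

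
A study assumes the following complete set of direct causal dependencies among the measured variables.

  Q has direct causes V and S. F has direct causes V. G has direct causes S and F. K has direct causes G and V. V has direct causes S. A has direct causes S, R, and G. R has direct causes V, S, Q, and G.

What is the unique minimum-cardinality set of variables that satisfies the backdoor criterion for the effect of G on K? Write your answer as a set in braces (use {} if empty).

Variables eligible for adjustment (non-descendants of G, excluding G and K): {F, Q, S, V}.
Backdoor paths from G to K:
  P1: G <- S -> V -> K
  P2: G <- S -> Q <- V -> K
  P3: G <- S -> Q -> R <- V -> K
  P4: G <- S -> R <- V -> K
  P5: G <- S -> R <- Q <- V -> K
  P6: G <- S -> A <- R <- V -> K
  P7: G <- S -> A <- R <- Q <- V -> K
  P8: G <- F <- V -> K
The empty set is not sufficient: P1 (G <- S -> V -> K) has no collider blocking it and no conditioned non-collider, so it is open.
Try {V}:
  P1: blocked at chain node V ∈ conditioning set.
  P2: blocked at collider Q (neither it nor any descendant is in the conditioning set).
  P3: blocked at collider R (neither it nor any descendant is in the conditioning set).
  P4: blocked at collider R (neither it nor any descendant is in the conditioning set).
  P5: blocked at collider R (neither it nor any descendant is in the conditioning set).
  P6: blocked at collider A (neither it nor any descendant is in the conditioning set).
  P7: blocked at collider A (neither it nor any descendant is in the conditioning set).
  P8: blocked at fork node V ∈ conditioning set.
{V} contains no descendant of G and blocks every backdoor path.
No other singleton works — e.g. {S} leaves P8 open — so {V} is the unique smallest valid adjustment set.

{V}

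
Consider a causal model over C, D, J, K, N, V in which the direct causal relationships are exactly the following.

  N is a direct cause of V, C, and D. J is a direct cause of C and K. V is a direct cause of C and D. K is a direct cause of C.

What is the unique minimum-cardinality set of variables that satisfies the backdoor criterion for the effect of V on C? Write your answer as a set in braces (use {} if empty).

Variables eligible for adjustment (non-descendants of V, excluding V and C): {J, K, N}.
Backdoor paths from V to C:
  P1: V <- N -> C
The empty set is not sufficient: P1 (V <- N -> C) has no collider blocking it and no conditioned non-collider, so it is open.
Try {N}:
  P1: blocked at fork node N ∈ conditioning set.
{N} contains no descendant of V and blocks every backdoor path.
No other singleton works — e.g. {J} leaves P1 open — so {N} is the unique smallest valid adjustment set.

{N}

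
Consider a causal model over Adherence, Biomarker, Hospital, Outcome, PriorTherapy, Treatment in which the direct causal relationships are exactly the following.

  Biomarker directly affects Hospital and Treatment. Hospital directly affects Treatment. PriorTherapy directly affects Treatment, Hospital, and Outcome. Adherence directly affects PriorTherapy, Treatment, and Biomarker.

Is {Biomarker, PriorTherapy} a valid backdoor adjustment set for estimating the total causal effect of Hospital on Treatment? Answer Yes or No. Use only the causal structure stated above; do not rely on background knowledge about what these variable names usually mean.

Backdoor paths from Hospital to Treatment (paths whose first edge points into Hospital):
  P1: Hospital <- Biomarker <- Adherence -> PriorTherapy -> Treatment
  P2: Hospital <- Biomarker <- Adherence -> Treatment
  P3: Hospital <- Biomarker -> Treatment
  P4: Hospital <- PriorTherapy <- Adherence -> Biomarker -> Treatment
  P5: Hospital <- PriorTherapy <- Adherence -> Treatment
  P6: Hospital <- PriorTherapy -> Treatment
Condition 1 (no descendant of Hospital in the set): holds — descendants of Hospital are {Treatment}; none are in {Biomarker, PriorTherapy}.
Condition 2 (every backdoor path blocked by {Biomarker, PriorTherapy}):
  P1: blocked at chain node Biomarker ∈ conditioning set.
  P2: blocked at chain node Biomarker ∈ conditioning set.
  P3: blocked at fork node Biomarker ∈ conditioning set.
  P4: blocked at chain node PriorTherapy ∈ conditioning set.
  P5: blocked at chain node PriorTherapy ∈ conditioning set.
  P6: blocked at fork node PriorTherapy ∈ conditioning set.
{Biomarker, PriorTherapy} satisfies the backdoor criterion.

Yes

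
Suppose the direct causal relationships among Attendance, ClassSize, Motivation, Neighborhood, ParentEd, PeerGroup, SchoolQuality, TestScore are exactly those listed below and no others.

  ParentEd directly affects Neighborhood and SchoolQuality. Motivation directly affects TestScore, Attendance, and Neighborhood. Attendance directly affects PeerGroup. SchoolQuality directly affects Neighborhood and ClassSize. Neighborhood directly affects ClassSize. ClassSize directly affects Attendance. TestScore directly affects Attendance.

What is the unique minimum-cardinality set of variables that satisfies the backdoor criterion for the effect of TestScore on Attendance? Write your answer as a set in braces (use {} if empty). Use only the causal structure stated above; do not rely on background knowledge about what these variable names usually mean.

Variables eligible for adjustment (non-descendants of TestScore, excluding TestScore and Attendance): {ClassSize, Motivation, Neighborhood, ParentEd, SchoolQuality}.
Backdoor paths from TestScore to Attendance:
  P1: TestScore <- Motivation -> Neighborhood <- ParentEd -> SchoolQuality -> ClassSize -> Attendance
  P2: TestScore <- Motivation -> Neighborhood <- SchoolQuality -> ClassSize -> Attendance
  P3: TestScore <- Motivation -> Neighborhood -> ClassSize -> Attendance
  P4: TestScore <- Motivation -> Attendance
The empty set is not sufficient: P3 (TestScore <- Motivation -> Neighborhood -> ClassSize -> Attendance) has no collider blocking it and no conditioned non-collider, so it is open.
Try {Motivation}:
  P1: blocked at fork node Motivation ∈ conditioning set.
  P2: blocked at fork node Motivation ∈ conditioning set.
  P3: blocked at fork node Motivation ∈ conditioning set.
  P4: blocked at fork node Motivation ∈ conditioning set.
{Motivation} contains no descendant of TestScore and blocks every backdoor path.
No other singleton works — e.g. {ParentEd} leaves P3 open — so {Motivation} is the unique smallest valid adjustment set.

{Motivation}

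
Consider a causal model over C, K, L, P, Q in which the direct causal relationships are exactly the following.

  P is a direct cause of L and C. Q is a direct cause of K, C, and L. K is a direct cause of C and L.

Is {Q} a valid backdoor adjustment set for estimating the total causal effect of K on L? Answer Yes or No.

Yes

Backdoor paths from K to L (paths whose first edge points into K):
  P1: K <- Q -> L
  P2: K <- Q -> C <- P -> L
Condition 1 (no descendant of K in the set): holds — descendants of K are {C, L}; none are in {Q}.
Condition 2 (every backdoor path blocked by {Q}):
  P1: blocked at fork node Q ∈ conditioning set.
  P2: blocked at fork node Q ∈ conditioning set.
{Q} satisfies the backdoor criterion.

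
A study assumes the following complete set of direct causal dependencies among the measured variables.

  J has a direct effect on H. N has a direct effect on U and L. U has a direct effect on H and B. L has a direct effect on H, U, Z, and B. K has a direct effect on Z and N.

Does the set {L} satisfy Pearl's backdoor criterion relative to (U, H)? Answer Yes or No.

Yes

Backdoor paths from U to H (paths whose first edge points into U):
  P1: U <- N <- K -> Z <- L -> H
  P2: U <- N -> L -> H
  P3: U <- L -> H
Condition 1 (no descendant of U in the set): holds — descendants of U are {B, H}; none are in {L}.
Condition 2 (every backdoor path blocked by {L}):
  P1: blocked at collider Z (neither it nor any descendant is in the conditioning set).
  P2: blocked at chain node L ∈ conditioning set.
  P3: blocked at fork node L ∈ conditioning set.
{L} satisfies the backdoor criterion.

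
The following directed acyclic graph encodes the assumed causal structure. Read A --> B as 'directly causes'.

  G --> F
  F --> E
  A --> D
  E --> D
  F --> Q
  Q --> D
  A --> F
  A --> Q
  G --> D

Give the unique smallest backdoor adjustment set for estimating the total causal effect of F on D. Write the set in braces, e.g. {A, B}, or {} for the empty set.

Variables eligible for adjustment (non-descendants of F, excluding F and D): {A, G}.
Backdoor paths from F to D:
  P1: F <- G -> D
  P2: F <- A -> Q -> D
  P3: F <- A -> D
The empty set is not sufficient: P1 (F <- G -> D) has no collider blocking it and no conditioned non-collider, so it is open.
Try {A, G}:
  P1: blocked at fork node G ∈ conditioning set.
  P2: blocked at fork node A ∈ conditioning set.
  P3: blocked at fork node A ∈ conditioning set.
{A, G} contains no descendant of F and blocks every backdoor path.
Every element of {A, G} is needed (dropping A leaves P2 open; dropping G leaves P1 open), so no proper subset is valid.
Among all size-2 subsets of the eligible variables, only {A, G} blocks every backdoor path, so it is the unique smallest valid adjustment set.

{A, G}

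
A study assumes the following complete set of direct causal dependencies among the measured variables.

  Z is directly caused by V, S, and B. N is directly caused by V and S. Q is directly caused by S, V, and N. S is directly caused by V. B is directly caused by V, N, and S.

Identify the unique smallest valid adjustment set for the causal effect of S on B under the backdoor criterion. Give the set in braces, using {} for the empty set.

{V}

Variables eligible for adjustment (non-descendants of S, excluding S and B): {V}.
Backdoor paths from S to B:
  P1: S <- V -> N -> B
  P2: S <- V -> B
  P3: S <- V -> Z <- B
  P4: S <- V -> Q <- N -> B
The empty set is not sufficient: P1 (S <- V -> N -> B) has no collider blocking it and no conditioned non-collider, so it is open.
Try {V}:
  P1: blocked at fork node V ∈ conditioning set.
  P2: blocked at fork node V ∈ conditioning set.
  P3: blocked at fork node V ∈ conditioning set.
  P4: blocked at fork node V ∈ conditioning set.
{V} contains no descendant of S and blocks every backdoor path.
{V} is the unique smallest valid adjustment set.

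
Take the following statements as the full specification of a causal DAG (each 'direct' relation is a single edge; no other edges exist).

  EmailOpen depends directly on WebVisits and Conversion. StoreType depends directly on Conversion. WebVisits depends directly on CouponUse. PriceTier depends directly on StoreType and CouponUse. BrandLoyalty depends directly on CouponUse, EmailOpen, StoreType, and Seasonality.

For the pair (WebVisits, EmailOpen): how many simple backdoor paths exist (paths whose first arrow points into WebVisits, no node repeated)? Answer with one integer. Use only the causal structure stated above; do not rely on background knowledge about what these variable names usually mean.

A backdoor path from WebVisits to EmailOpen is any simple undirected path whose first edge points into WebVisits (i.e. leaves WebVisits via a parent).
Parents of WebVisits: {CouponUse}.
Enumerating:
  P1: WebVisits <- CouponUse -> PriceTier <- StoreType <- Conversion -> EmailOpen
  P2: WebVisits <- CouponUse -> PriceTier <- StoreType -> BrandLoyalty <- EmailOpen
  P3: WebVisits <- CouponUse -> BrandLoyalty <- StoreType <- Conversion -> EmailOpen
  P4: WebVisits <- CouponUse -> BrandLoyalty <- EmailOpen
That exhausts the simple backdoor paths. Count: 4.

4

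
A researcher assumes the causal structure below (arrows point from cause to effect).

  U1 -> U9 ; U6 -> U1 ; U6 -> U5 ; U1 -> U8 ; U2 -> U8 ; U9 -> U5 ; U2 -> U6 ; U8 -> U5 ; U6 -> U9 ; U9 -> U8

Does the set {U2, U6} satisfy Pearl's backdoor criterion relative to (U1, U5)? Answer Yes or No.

Yes

Backdoor paths from U1 to U5 (paths whose first edge points into U1):
  P1: U1 <- U6 <- U2 -> U8 <- U9 -> U5
  P2: U1 <- U6 <- U2 -> U8 -> U5
  P3: U1 <- U6 -> U9 -> U8 -> U5
  P4: U1 <- U6 -> U9 -> U5
  P5: U1 <- U6 -> U5
Condition 1 (no descendant of U1 in the set): holds — descendants of U1 are {U5, U8, U9}; none are in {U2, U6}.
Condition 2 (every backdoor path blocked by {U2, U6}):
  P1: blocked at chain node U6 ∈ conditioning set.
  P2: blocked at chain node U6 ∈ conditioning set.
  P3: blocked at fork node U6 ∈ conditioning set.
  P4: blocked at fork node U6 ∈ conditioning set.
  P5: blocked at fork node U6 ∈ conditioning set.
{U2, U6} satisfies the backdoor criterion.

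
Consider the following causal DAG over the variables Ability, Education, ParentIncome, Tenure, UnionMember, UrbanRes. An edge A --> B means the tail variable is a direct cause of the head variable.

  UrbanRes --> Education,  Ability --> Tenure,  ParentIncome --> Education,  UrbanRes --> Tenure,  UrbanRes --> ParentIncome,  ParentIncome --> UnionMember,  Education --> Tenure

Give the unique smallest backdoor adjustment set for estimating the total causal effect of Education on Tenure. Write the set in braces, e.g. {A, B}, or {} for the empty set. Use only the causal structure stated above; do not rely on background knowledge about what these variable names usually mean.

{UrbanRes}

Variables eligible for adjustment (non-descendants of Education, excluding Education and Tenure): {Ability, ParentIncome, UnionMember, UrbanRes}.
Backdoor paths from Education to Tenure:
  P1: Education <- UrbanRes -> Tenure
  P2: Education <- ParentIncome <- UrbanRes -> Tenure
The empty set is not sufficient: P1 (Education <- UrbanRes -> Tenure) has no collider blocking it and no conditioned non-collider, so it is open.
Try {UrbanRes}:
  P1: blocked at fork node UrbanRes ∈ conditioning set.
  P2: blocked at fork node UrbanRes ∈ conditioning set.
{UrbanRes} contains no descendant of Education and blocks every backdoor path.
No other singleton works — e.g. {ParentIncome} leaves P1 open — so {UrbanRes} is the unique smallest valid adjustment set.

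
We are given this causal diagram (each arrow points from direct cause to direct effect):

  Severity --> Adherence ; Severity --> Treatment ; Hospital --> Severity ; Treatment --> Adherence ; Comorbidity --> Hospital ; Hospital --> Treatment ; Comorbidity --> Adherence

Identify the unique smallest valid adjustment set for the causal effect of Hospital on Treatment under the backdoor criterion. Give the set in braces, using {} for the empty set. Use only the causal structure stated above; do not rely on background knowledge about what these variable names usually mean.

{}

Variables eligible for adjustment (non-descendants of Hospital, excluding Hospital and Treatment): {Comorbidity}.
Backdoor paths from Hospital to Treatment:
  P1: Hospital <- Comorbidity -> Adherence <- Severity -> Treatment
  P2: Hospital <- Comorbidity -> Adherence <- Treatment
Each backdoor path contains an unconditioned collider, so every path is already blocked with the empty conditioning set:
  P1: blocked at collider Adherence (neither it nor any descendant is in the conditioning set).
  P2: blocked at collider Adherence (neither it nor any descendant is in the conditioning set).
The empty set is therefore the unique smallest valid set.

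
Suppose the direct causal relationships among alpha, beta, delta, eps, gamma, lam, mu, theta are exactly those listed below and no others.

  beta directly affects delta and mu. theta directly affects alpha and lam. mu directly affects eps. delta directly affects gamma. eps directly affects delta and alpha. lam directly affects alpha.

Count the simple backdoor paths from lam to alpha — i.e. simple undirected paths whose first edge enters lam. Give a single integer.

A backdoor path from lam to alpha is any simple undirected path whose first edge points into lam (i.e. leaves lam via a parent).
Parents of lam: {theta}.
Enumerating:
  P1: lam <- theta -> alpha
That exhausts the simple backdoor paths. Count: 1.

1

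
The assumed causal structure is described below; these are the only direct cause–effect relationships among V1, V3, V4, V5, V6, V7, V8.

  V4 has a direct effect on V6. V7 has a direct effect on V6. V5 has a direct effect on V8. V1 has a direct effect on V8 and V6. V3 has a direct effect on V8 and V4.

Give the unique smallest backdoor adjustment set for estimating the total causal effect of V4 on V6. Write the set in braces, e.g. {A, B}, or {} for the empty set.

{}

Variables eligible for adjustment (non-descendants of V4, excluding V4 and V6): {V1, V3, V5, V7, V8}.
Backdoor paths from V4 to V6:
  P1: V4 <- V3 -> V8 <- V1 -> V6
Each backdoor path contains an unconditioned collider, so every path is already blocked with the empty conditioning set:
  P1: blocked at collider V8 (neither it nor any descendant is in the conditioning set).
The empty set is therefore the unique smallest valid set.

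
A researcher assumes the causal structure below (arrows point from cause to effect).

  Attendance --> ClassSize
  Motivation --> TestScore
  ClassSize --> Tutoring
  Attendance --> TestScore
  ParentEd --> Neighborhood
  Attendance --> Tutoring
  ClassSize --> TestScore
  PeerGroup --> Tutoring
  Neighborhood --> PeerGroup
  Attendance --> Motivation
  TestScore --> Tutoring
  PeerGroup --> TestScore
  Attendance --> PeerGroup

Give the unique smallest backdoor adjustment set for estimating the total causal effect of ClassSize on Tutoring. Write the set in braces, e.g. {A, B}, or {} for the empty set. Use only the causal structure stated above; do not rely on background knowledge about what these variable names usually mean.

{Attendance}

Variables eligible for adjustment (non-descendants of ClassSize, excluding ClassSize and Tutoring): {Attendance, Motivation, Neighborhood, ParentEd, PeerGroup}.
Backdoor paths from ClassSize to Tutoring:
  P1: ClassSize <- Attendance -> PeerGroup -> TestScore -> Tutoring
  P2: ClassSize <- Attendance -> PeerGroup -> Tutoring
  P3: ClassSize <- Attendance -> Motivation -> TestScore <- PeerGroup -> Tutoring
  P4: ClassSize <- Attendance -> Motivation -> TestScore -> Tutoring
  P5: ClassSize <- Attendance -> TestScore <- PeerGroup -> Tutoring
  P6: ClassSize <- Attendance -> TestScore -> Tutoring
  P7: ClassSize <- Attendance -> Tutoring
The empty set is not sufficient: P1 (ClassSize <- Attendance -> PeerGroup -> TestScore -> Tutoring) has no collider blocking it and no conditioned non-collider, so it is open.
Try {Attendance}:
  P1: blocked at fork node Attendance ∈ conditioning set.
  P2: blocked at fork node Attendance ∈ conditioning set.
  P3: blocked at fork node Attendance ∈ conditioning set.
  P4: blocked at fork node Attendance ∈ conditioning set.
  P5: blocked at fork node Attendance ∈ conditioning set.
  P6: blocked at fork node Attendance ∈ conditioning set.
  P7: blocked at fork node Attendance ∈ conditioning set.
{Attendance} contains no descendant of ClassSize and blocks every backdoor path.
No other singleton works — e.g. {ParentEd} leaves P1 open — so {Attendance} is the unique smallest valid adjustment set.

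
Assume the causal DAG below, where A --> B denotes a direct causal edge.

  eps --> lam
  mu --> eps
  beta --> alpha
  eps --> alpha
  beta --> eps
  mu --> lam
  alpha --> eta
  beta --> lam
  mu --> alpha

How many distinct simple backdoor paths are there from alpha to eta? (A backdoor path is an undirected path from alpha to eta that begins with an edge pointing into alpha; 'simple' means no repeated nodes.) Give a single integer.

A backdoor path from alpha to eta is any simple undirected path whose first edge points into alpha (i.e. leaves alpha via a parent).
Parents of alpha: {beta, eps, mu}.
No simple path from any parent of alpha reaches eta without revisiting alpha, so there are no backdoor paths.

0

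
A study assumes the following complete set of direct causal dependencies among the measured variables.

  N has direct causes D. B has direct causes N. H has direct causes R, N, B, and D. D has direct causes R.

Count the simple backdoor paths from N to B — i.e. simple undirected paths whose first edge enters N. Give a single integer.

A backdoor path from N to B is any simple undirected path whose first edge points into N (i.e. leaves N via a parent).
Parents of N: {D}.
Enumerating:
  P1: N <- D <- R -> H <- B
  P2: N <- D -> H <- B
That exhausts the simple backdoor paths. Count: 2.

2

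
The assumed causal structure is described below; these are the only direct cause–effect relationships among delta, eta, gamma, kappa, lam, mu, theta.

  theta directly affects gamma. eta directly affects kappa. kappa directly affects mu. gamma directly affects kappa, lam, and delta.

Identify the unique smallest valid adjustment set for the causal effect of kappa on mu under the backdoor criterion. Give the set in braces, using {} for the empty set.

{}

Variables eligible for adjustment (non-descendants of kappa, excluding kappa and mu): {delta, eta, gamma, lam, theta}.
Backdoor paths from kappa to mu:
  (none)
With no backdoor paths the empty set already satisfies the criterion, and it is trivially minimal.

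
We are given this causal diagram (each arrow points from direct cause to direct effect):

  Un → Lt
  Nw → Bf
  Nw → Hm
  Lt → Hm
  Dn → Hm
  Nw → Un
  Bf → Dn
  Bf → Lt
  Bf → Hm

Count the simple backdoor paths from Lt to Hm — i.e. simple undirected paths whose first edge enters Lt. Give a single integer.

A backdoor path from Lt to Hm is any simple undirected path whose first edge points into Lt (i.e. leaves Lt via a parent).
Parents of Lt: {Bf, Un}.
Enumerating:
  P1: Lt <- Bf <- Nw -> Hm
  P2: Lt <- Bf -> Dn -> Hm
  P3: Lt <- Bf -> Hm
  P4: Lt <- Un <- Nw -> Bf -> Dn -> Hm
  P5: Lt <- Un <- Nw -> Bf -> Hm
  P6: Lt <- Un <- Nw -> Hm
That exhausts the simple backdoor paths. Count: 6.

6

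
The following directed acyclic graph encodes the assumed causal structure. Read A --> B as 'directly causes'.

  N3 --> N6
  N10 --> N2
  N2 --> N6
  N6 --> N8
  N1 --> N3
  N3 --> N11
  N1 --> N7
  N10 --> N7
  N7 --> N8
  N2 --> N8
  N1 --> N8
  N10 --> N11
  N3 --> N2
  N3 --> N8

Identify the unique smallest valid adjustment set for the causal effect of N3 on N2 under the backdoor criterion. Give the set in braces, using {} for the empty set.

{}

Variables eligible for adjustment (non-descendants of N3, excluding N3 and N2): {N1, N10, N7}.
Backdoor paths from N3 to N2:
  P1: N3 <- N1 -> N7 <- N10 -> N2
  P2: N3 <- N1 -> N7 -> N8 <- N2
  P3: N3 <- N1 -> N7 -> N8 <- N6 <- N2
  P4: N3 <- N1 -> N8 <- N2
  P5: N3 <- N1 -> N8 <- N6 <- N2
  P6: N3 <- N1 -> N8 <- N7 <- N10 -> N2
Each backdoor path contains an unconditioned collider, so every path is already blocked with the empty conditioning set:
  P1: blocked at collider N7 (neither it nor any descendant is in the conditioning set).
  P2: blocked at collider N8 (neither it nor any descendant is in the conditioning set).
  P3: blocked at collider N8 (neither it nor any descendant is in the conditioning set).
  P4: blocked at collider N8 (neither it nor any descendant is in the conditioning set).
  P5: blocked at collider N8 (neither it nor any descendant is in the conditioning set).
  P6: blocked at collider N8 (neither it nor any descendant is in the conditioning set).
The empty set is therefore the unique smallest valid set.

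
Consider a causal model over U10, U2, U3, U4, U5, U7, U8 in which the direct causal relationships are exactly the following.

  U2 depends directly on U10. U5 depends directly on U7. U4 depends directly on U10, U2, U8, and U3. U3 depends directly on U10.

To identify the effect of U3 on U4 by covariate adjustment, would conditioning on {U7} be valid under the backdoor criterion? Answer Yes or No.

No

Backdoor paths from U3 to U4 (paths whose first edge points into U3):
  P1: U3 <- U10 -> U2 -> U4
  P2: U3 <- U10 -> U4
Condition 1 (no descendant of U3 in the set): holds — descendants of U3 are {U4}; none are in {U7}.
Condition 2 (every backdoor path blocked by {U7}):
  P1: open — no interior node is in the conditioning set.
  P2: open — no interior node is in the conditioning set.
{U7} does not satisfy the backdoor criterion.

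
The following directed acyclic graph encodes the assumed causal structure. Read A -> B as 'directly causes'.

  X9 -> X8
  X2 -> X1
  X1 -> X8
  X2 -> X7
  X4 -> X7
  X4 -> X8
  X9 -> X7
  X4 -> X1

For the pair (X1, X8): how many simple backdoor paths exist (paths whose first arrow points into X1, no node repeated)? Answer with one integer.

4

A backdoor path from X1 to X8 is any simple undirected path whose first edge points into X1 (i.e. leaves X1 via a parent).
Parents of X1: {X2, X4}.
Enumerating:
  P1: X1 <- X4 -> X7 <- X9 -> X8
  P2: X1 <- X4 -> X8
  P3: X1 <- X2 -> X7 <- X4 -> X8
  P4: X1 <- X2 -> X7 <- X9 -> X8
That exhausts the simple backdoor paths. Count: 4.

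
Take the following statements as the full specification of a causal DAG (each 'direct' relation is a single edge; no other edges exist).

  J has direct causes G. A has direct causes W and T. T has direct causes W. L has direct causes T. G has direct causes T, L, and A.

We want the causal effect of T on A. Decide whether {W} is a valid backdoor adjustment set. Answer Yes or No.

Yes

Backdoor paths from T to A (paths whose first edge points into T):
  P1: T <- W -> A
Condition 1 (no descendant of T in the set): holds — descendants of T are {A, G, J, L}; none are in {W}.
Condition 2 (every backdoor path blocked by {W}):
  P1: blocked at fork node W ∈ conditioning set.
{W} satisfies the backdoor criterion.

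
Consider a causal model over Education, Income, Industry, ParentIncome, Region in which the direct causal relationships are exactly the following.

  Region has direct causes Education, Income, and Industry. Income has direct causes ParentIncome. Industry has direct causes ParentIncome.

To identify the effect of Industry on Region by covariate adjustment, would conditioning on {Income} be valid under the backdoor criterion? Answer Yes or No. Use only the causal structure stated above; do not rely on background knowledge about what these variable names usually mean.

Yes

Backdoor paths from Industry to Region (paths whose first edge points into Industry):
  P1: Industry <- ParentIncome -> Income -> Region
Condition 1 (no descendant of Industry in the set): holds — descendants of Industry are {Region}; none are in {Income}.
Condition 2 (every backdoor path blocked by {Income}):
  P1: blocked at chain node Income ∈ conditioning set.
{Income} satisfies the backdoor criterion.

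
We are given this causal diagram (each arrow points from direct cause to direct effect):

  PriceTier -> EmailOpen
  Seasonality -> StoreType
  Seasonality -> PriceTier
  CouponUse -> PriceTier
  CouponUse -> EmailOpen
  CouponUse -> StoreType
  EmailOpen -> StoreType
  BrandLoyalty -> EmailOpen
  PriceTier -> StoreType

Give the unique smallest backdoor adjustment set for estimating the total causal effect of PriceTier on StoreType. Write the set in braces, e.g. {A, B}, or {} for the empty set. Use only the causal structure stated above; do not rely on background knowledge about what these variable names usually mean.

Variables eligible for adjustment (non-descendants of PriceTier, excluding PriceTier and StoreType): {BrandLoyalty, CouponUse, Seasonality}.
Backdoor paths from PriceTier to StoreType:
  P1: PriceTier <- Seasonality -> StoreType
  P2: PriceTier <- CouponUse -> EmailOpen -> StoreType
  P3: PriceTier <- CouponUse -> StoreType
The empty set is not sufficient: P1 (PriceTier <- Seasonality -> StoreType) has no collider blocking it and no conditioned non-collider, so it is open.
Try {CouponUse, Seasonality}:
  P1: blocked at fork node Seasonality ∈ conditioning set.
  P2: blocked at fork node CouponUse ∈ conditioning set.
  P3: blocked at fork node CouponUse ∈ conditioning set.
{CouponUse, Seasonality} contains no descendant of PriceTier and blocks every backdoor path.
Every element of {CouponUse, Seasonality} is needed (dropping CouponUse leaves P2 open; dropping Seasonality leaves P1 open), so no proper subset is valid.
Among all size-2 subsets of the eligible variables, only {CouponUse, Seasonality} blocks every backdoor path, so it is the unique smallest valid adjustment set.

{CouponUse, Seasonality}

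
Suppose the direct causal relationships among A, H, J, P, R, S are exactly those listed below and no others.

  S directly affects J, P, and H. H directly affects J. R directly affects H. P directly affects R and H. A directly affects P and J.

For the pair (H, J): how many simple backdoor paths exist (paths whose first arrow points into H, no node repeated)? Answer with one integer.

6

A backdoor path from H to J is any simple undirected path whose first edge points into H (i.e. leaves H via a parent).
Parents of H: {P, R, S}.
Enumerating:
  P1: H <- S -> P <- A -> J
  P2: H <- S -> J
  P3: H <- P <- S -> J
  P4: H <- P <- A -> J
  P5: H <- R <- P <- S -> J
  P6: H <- R <- P <- A -> J
That exhausts the simple backdoor paths. Count: 6.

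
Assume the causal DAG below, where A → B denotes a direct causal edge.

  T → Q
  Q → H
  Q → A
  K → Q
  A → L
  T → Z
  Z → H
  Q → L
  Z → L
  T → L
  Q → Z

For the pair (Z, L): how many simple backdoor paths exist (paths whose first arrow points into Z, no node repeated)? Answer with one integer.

A backdoor path from Z to L is any simple undirected path whose first edge points into Z (i.e. leaves Z via a parent).
Parents of Z: {Q, T}.
Enumerating:
  P1: Z <- T -> Q -> A -> L
  P2: Z <- T -> Q -> L
  P3: Z <- T -> L
  P4: Z <- Q <- T -> L
  P5: Z <- Q -> A -> L
  P6: Z <- Q -> L
That exhausts the simple backdoor paths. Count: 6.

6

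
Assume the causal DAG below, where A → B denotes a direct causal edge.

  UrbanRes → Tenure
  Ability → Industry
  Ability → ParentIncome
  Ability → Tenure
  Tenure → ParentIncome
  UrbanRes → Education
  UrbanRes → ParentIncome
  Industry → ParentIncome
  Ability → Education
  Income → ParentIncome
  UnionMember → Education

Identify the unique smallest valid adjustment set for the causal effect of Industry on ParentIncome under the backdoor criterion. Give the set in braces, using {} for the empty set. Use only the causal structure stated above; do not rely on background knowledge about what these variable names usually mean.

{Ability}

Variables eligible for adjustment (non-descendants of Industry, excluding Industry and ParentIncome): {Ability, Education, Income, Tenure, UnionMember, UrbanRes}.
Backdoor paths from Industry to ParentIncome:
  P1: Industry <- Ability -> Tenure <- UrbanRes -> ParentIncome
  P2: Industry <- Ability -> Tenure -> ParentIncome
  P3: Industry <- Ability -> ParentIncome
  P4: Industry <- Ability -> Education <- UrbanRes -> Tenure -> ParentIncome
  P5: Industry <- Ability -> Education <- UrbanRes -> ParentIncome
The empty set is not sufficient: P2 (Industry <- Ability -> Tenure -> ParentIncome) has no collider blocking it and no conditioned non-collider, so it is open.
Try {Ability}:
  P1: blocked at fork node Ability ∈ conditioning set.
  P2: blocked at fork node Ability ∈ conditioning set.
  P3: blocked at fork node Ability ∈ conditioning set.
  P4: blocked at fork node Ability ∈ conditioning set.
  P5: blocked at fork node Ability ∈ conditioning set.
{Ability} contains no descendant of Industry and blocks every backdoor path.
No other singleton works — e.g. {UnionMember} leaves P2 open — so {Ability} is the unique smallest valid adjustment set.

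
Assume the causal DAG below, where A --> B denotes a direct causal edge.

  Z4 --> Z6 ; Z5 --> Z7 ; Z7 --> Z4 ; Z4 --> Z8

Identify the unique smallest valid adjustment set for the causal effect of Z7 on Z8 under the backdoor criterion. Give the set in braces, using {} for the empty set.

Variables eligible for adjustment (non-descendants of Z7, excluding Z7 and Z8): {Z5}.
Backdoor paths from Z7 to Z8:
  (none)
With no backdoor paths the empty set already satisfies the criterion, and it is trivially minimal.

{}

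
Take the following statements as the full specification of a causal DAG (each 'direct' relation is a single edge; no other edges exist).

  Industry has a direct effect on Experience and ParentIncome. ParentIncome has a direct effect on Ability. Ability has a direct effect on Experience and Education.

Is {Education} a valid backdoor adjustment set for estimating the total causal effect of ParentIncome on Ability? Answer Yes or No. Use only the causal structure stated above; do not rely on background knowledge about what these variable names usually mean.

No

Backdoor paths from ParentIncome to Ability (paths whose first edge points into ParentIncome):
  P1: ParentIncome <- Industry -> Experience <- Ability
Condition 1 (no descendant of ParentIncome in the set): FAILS — Education is a descendant of ParentIncome.
Condition 2 (every backdoor path blocked by {Education}):
  P1: blocked at collider Experience (neither it nor any descendant is in the conditioning set).
{Education} does not satisfy the backdoor criterion.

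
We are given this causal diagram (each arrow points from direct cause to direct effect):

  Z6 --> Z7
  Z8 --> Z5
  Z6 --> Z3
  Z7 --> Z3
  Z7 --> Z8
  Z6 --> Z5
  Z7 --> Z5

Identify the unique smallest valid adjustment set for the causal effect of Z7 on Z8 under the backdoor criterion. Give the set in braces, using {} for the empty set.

Variables eligible for adjustment (non-descendants of Z7, excluding Z7 and Z8): {Z6}.
Backdoor paths from Z7 to Z8:
  P1: Z7 <- Z6 -> Z5 <- Z8
Each backdoor path contains an unconditioned collider, so every path is already blocked with the empty conditioning set:
  P1: blocked at collider Z5 (neither it nor any descendant is in the conditioning set).
The empty set is therefore the unique smallest valid set.

{}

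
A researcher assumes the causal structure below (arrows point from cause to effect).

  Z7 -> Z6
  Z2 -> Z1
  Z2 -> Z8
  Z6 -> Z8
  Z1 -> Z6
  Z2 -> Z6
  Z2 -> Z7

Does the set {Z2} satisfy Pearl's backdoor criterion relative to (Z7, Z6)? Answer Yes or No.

Yes

Backdoor paths from Z7 to Z6 (paths whose first edge points into Z7):
  P1: Z7 <- Z2 -> Z1 -> Z6
  P2: Z7 <- Z2 -> Z6
  P3: Z7 <- Z2 -> Z8 <- Z6
Condition 1 (no descendant of Z7 in the set): holds — descendants of Z7 are {Z6, Z8}; none are in {Z2}.
Condition 2 (every backdoor path blocked by {Z2}):
  P1: blocked at fork node Z2 ∈ conditioning set.
  P2: blocked at fork node Z2 ∈ conditioning set.
  P3: blocked at fork node Z2 ∈ conditioning set.
{Z2} satisfies the backdoor criterion.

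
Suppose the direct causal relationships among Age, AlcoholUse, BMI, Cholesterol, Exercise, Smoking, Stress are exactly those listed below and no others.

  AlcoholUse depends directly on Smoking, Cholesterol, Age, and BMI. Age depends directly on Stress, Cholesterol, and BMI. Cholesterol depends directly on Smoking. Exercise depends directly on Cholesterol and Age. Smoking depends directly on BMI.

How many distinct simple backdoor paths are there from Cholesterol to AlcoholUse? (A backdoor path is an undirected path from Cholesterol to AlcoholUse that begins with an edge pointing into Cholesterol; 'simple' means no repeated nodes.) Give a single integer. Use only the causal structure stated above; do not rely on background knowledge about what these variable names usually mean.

A backdoor path from Cholesterol to AlcoholUse is any simple undirected path whose first edge points into Cholesterol (i.e. leaves Cholesterol via a parent).
Parents of Cholesterol: {Smoking}.
Enumerating:
  P1: Cholesterol <- Smoking <- BMI -> Age -> AlcoholUse
  P2: Cholesterol <- Smoking <- BMI -> AlcoholUse
  P3: Cholesterol <- Smoking -> AlcoholUse
That exhausts the simple backdoor paths. Count: 3.

3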